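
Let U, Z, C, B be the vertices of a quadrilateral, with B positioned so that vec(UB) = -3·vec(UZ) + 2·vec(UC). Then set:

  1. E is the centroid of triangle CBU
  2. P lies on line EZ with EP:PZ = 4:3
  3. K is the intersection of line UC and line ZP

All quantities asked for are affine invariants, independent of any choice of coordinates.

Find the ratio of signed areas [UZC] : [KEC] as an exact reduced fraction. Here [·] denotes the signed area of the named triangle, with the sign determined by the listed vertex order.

Choose coordinates U = (0, 0), Z = (1, 0), C = (0, 1), B = (-3, 2).
1. E is the centroid of triangle CBU ⇒ E = (-1, 1)
2. P lies on line EZ with EP:PZ = 4:3 ⇒ P = (1/7, 3/7)
3. K is the intersection of line UC and line ZP ⇒ K = (0, 1/2)
2·[UZC] = 1, 2·[KEC] = -1/2
[UZC]:[KEC] = 1:-1/2 = -2

[UZC]:[KEC] = -2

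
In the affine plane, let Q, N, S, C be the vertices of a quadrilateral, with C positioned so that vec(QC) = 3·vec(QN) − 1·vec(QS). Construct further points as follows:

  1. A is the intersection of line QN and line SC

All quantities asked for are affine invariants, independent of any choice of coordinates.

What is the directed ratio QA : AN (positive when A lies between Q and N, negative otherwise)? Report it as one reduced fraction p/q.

Set Q = (0, 0), N = (1, 0), S = (0, 1), C = (3, -1); any affine frame gives the same invariant.
1. A is the intersection of line QN and line SC ⇒ A = (3/2, 0)
A = Q + t·(N−Q) with t = 3/2, so QA:AN = t:(1−t) = 3/2:-1/2

QA:AN = -3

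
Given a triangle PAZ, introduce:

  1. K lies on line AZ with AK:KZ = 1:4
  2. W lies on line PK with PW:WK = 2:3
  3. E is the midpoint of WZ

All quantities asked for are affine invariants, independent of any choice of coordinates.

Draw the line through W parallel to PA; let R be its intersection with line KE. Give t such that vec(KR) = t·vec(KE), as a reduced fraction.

Work in coordinates with P = (0, 0), A = (1, 0), Z = (0, 1).
1. K lies on line AZ with AK:KZ = 1:4 ⇒ K = (4/5, 1/5)
2. W lies on line PK with PW:WK = 2:3 ⇒ W = (8/25, 2/25)
3. E is the midpoint of WZ ⇒ E = (4/25, 27/50)
through W parallel to PA: direction (1, 0); meets KE at R = (436/425, 2/25)
R = K + t·(E−K) with t = -6/17

t = -6/17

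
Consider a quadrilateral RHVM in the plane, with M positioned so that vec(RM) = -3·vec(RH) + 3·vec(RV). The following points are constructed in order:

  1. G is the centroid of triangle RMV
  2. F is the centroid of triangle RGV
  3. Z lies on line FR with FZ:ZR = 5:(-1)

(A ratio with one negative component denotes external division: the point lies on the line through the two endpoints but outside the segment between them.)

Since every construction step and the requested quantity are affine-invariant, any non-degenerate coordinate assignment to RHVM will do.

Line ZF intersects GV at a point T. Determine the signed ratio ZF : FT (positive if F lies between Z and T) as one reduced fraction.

Work in coordinates with R = (0, 0), H = (1, 0), V = (0, 1), M = (-3, 3).
1. G is the centroid of triangle RMV ⇒ G = (-1, 4/3)
2. F is the centroid of triangle RGV ⇒ F = (-1/3, 7/9)
3. Z lies on line FR with FZ:ZR = 5:(-1) ⇒ Z = (1/12, -7/36)
line ZF meets GV at T = (-1/2, 7/6)
F = Z + t·(T−Z) with t = 5/7, so ZF:FT = 5/7:2/7

ZF:FT = 5/2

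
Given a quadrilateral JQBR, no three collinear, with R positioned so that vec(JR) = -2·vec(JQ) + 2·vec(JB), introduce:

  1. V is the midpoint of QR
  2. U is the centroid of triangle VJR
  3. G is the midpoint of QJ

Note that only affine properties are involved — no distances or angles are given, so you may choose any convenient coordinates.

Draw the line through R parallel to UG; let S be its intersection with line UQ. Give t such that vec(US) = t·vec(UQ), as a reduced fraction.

Assign J = (0, 0), Q = (1, 0), B = (0, 1), R = (-2, 2) — the answer is frame-independent, so this choice is without loss of generality.
1. V is the midpoint of QR ⇒ V = (-1/2, 1)
2. U is the centroid of triangle VJR ⇒ U = (-5/6, 1)
3. G is the midpoint of QJ ⇒ G = (1/2, 0)
through R parallel to UG: direction (4/3, -1); meets UQ at S = (-2/9, 2/3)
S = U + t·(Q−U) with t = 1/3

t = 1/3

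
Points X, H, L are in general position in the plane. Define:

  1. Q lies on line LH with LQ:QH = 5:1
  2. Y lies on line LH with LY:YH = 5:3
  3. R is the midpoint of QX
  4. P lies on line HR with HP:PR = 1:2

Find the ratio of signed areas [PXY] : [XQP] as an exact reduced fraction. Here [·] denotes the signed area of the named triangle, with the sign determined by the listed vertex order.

[PXY]:[XQP] = 41/16

Work in coordinates with X = (0, 0), H = (1, 0), L = (0, 1).
1. Q lies on line LH with LQ:QH = 5:1 ⇒ Q = (5/6, 1/6)
2. Y lies on line LH with LY:YH = 5:3 ⇒ Y = (5/8, 3/8)
3. R is the midpoint of QX ⇒ R = (5/12, 1/12)
4. P lies on line HR with HP:PR = 1:2 ⇒ P = (29/36, 1/36)
2·[PXY] = -41/144, 2·[XQP] = -1/9
[PXY]:[XQP] = -41/144:-1/9 = 41/16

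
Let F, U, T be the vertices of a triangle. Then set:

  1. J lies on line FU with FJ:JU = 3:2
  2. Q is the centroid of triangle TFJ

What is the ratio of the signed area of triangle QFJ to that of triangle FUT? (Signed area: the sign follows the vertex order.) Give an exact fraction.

Work in coordinates with F = (0, 0), U = (1, 0), T = (0, 1).
1. J lies on line FU with FJ:JU = 3:2 ⇒ J = (3/5, 0)
2. Q is the centroid of triangle TFJ ⇒ Q = (1/5, 1/3)
2·[QFJ] = 1/5, 2·[FUT] = 1
[QFJ]:[FUT] = 1/5:1 = 1/5

[QFJ]:[FUT] = 1/5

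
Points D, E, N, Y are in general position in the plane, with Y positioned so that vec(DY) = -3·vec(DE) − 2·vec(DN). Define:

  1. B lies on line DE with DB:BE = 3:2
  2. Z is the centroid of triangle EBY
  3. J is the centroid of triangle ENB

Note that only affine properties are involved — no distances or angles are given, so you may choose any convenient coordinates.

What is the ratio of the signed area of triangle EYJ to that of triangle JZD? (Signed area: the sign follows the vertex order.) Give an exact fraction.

Assign D = (0, 0), E = (1, 0), N = (0, 1), Y = (-3, -2) — the answer is frame-independent, so this choice is without loss of generality.
1. B lies on line DE with DB:BE = 3:2 ⇒ B = (3/5, 0)
2. Z is the centroid of triangle EBY ⇒ Z = (-7/15, -2/3)
3. J is the centroid of triangle ENB ⇒ J = (8/15, 1/3)
2·[EYJ] = -34/15, 2·[JZD] = -1/5
[EYJ]:[JZD] = -34/15:-1/5 = 34/3

[EYJ]:[JZD] = 34/3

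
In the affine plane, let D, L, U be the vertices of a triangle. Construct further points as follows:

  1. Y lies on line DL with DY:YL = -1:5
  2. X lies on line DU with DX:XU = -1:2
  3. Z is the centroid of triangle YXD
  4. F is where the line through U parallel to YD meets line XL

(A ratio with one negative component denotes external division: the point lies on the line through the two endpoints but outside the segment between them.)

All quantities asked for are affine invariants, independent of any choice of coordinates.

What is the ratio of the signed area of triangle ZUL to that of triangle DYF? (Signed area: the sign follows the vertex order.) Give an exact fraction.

Choose coordinates D = (0, 0), L = (1, 0), U = (0, 1).
1. Y lies on line DL with DY:YL = -1:5 ⇒ Y = (-1/4, 0)
2. X lies on line DU with DX:XU = -1:2 ⇒ X = (0, -1)
3. Z is the centroid of triangle YXD ⇒ Z = (-1/12, -1/3)
4. F is where the line through U parallel to YD meets line XL ⇒ F = (2, 1)
2·[ZUL] = -17/12, 2·[DYF] = -1/4
[ZUL]:[DYF] = -17/12:-1/4 = 17/3

[ZUL]:[DYF] = 17/3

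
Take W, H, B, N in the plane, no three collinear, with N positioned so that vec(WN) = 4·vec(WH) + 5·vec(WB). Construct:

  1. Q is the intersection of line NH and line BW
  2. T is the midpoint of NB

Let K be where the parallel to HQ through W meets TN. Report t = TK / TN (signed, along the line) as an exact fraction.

Choose coordinates W = (0, 0), H = (1, 0), B = (0, 1), N = (4, 5).
1. Q is the intersection of line NH and line BW ⇒ Q = (0, -5/3)
2. T is the midpoint of NB ⇒ T = (2, 3)
through W parallel to HQ: direction (-1, -5/3); meets TN at K = (3/2, 5/2)
K = T + t·(N−T) with t = -1/4

t = -1/4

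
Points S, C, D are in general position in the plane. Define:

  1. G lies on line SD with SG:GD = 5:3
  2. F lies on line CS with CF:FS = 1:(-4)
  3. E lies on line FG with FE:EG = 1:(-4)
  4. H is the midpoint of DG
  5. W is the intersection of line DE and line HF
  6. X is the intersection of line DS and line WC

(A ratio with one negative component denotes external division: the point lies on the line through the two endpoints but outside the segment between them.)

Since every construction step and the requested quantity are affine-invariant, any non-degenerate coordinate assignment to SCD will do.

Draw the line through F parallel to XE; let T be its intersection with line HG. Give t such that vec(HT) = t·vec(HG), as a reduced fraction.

Choose coordinates S = (0, 0), C = (1, 0), D = (0, 1).
1. G lies on line SD with SG:GD = 5:3 ⇒ G = (0, 5/8)
2. F lies on line CS with CF:FS = 1:(-4) ⇒ F = (4/3, 0)
3. E lies on line FG with FE:EG = 1:(-4) ⇒ E = (16/9, -5/24)
4. H is the midpoint of DG ⇒ H = (0, 13/16)
5. W is the intersection of line DE and line HF ⇒ W = (8/3, -13/16)
6. X is the intersection of line DS and line WC ⇒ X = (0, 39/80)
through F parallel to XE: direction (16/9, -167/240); meets HG at T = (0, 167/320)
T = H + t·(G−H) with t = 31/20

t = 31/20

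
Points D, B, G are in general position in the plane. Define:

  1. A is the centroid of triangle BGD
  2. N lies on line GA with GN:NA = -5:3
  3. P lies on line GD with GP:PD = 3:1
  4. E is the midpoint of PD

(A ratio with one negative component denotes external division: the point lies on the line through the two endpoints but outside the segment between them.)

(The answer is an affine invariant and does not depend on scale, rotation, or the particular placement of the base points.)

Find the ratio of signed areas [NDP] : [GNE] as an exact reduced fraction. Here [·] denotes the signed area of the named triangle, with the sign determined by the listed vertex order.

Choose coordinates D = (0, 0), B = (1, 0), G = (0, 1).
1. A is the centroid of triangle BGD ⇒ A = (1/3, 1/3)
2. N lies on line GA with GN:NA = -5:3 ⇒ N = (5/6, -2/3)
3. P lies on line GD with GP:PD = 3:1 ⇒ P = (0, 1/4)
4. E is the midpoint of PD ⇒ E = (0, 1/8)
2·[NDP] = -5/24, 2·[GNE] = -35/48
[NDP]:[GNE] = -5/24:-35/48 = 2/7

[NDP]:[GNE] = 2/7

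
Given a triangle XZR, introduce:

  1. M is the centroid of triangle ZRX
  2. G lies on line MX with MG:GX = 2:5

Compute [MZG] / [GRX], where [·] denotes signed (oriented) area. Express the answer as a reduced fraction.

Assign X = (0, 0), Z = (1, 0), R = (0, 1) — the answer is frame-independent, so this choice is without loss of generality.
1. M is the centroid of triangle ZRX ⇒ M = (1/3, 1/3)
2. G lies on line MX with MG:GX = 2:5 ⇒ G = (5/21, 5/21)
2·[MZG] = -2/21, 2·[GRX] = 5/21
[MZG]:[GRX] = -2/21:5/21 = -2/5

[MZG]:[GRX] = -2/5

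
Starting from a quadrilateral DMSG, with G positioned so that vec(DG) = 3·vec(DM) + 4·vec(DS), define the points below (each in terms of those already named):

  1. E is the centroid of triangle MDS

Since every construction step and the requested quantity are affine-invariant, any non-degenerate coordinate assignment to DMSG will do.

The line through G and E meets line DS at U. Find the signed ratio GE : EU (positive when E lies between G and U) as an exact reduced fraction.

GE:EU = 8

Choose coordinates D = (0, 0), M = (1, 0), S = (0, 1), G = (3, 4).
1. E is the centroid of triangle MDS ⇒ E = (1/3, 1/3)
line GE meets DS at U = (0, -1/8)
E = G + t·(U−G) with t = 8/9, so GE:EU = 8/9:1/9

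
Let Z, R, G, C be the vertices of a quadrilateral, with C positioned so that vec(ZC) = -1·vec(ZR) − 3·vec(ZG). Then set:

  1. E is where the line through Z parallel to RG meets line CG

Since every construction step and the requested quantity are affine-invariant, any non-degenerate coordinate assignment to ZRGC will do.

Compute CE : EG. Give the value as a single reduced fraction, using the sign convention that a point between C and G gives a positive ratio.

CE:EG = 4

Assign Z = (0, 0), R = (1, 0), G = (0, 1), C = (-1, -3) — the answer is frame-independent, so this choice is without loss of generality.
1. E is where the line through Z parallel to RG meets line CG ⇒ E = (-1/5, 1/5)
E = C + t·(G−C) with t = 4/5, so CE:EG = t:(1−t) = 4/5:1/5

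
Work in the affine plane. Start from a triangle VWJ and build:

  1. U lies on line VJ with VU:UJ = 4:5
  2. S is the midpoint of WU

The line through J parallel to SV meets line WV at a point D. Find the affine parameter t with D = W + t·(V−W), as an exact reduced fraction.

t = 13/4

Assign V = (0, 0), W = (1, 0), J = (0, 1) — the answer is frame-independent, so this choice is without loss of generality.
1. U lies on line VJ with VU:UJ = 4:5 ⇒ U = (0, 4/9)
2. S is the midpoint of WU ⇒ S = (1/2, 2/9)
through J parallel to SV: direction (-1/2, -2/9); meets WV at D = (-9/4, 0)
D = W + t·(V−W) with t = 13/4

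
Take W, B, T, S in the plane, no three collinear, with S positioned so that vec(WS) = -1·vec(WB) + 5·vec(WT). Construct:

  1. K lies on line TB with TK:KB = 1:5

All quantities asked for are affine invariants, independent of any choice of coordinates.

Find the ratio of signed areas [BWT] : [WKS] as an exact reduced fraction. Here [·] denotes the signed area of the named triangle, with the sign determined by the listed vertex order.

Assign W = (0, 0), B = (1, 0), T = (0, 1), S = (-1, 5) — the answer is frame-independent, so this choice is without loss of generality.
1. K lies on line TB with TK:KB = 1:5 ⇒ K = (1/6, 5/6)
2·[BWT] = -1, 2·[WKS] = 5/3
[BWT]:[WKS] = -1:5/3 = -3/5

[BWT]:[WKS] = -3/5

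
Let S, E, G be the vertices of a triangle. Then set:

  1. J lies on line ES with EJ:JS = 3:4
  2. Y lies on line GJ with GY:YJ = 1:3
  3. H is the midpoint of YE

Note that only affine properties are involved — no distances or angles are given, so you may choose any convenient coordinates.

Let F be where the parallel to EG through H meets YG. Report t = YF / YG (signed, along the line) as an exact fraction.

t = 1/2

Work in coordinates with S = (0, 0), E = (1, 0), G = (0, 1).
1. J lies on line ES with EJ:JS = 3:4 ⇒ J = (4/7, 0)
2. Y lies on line GJ with GY:YJ = 1:3 ⇒ Y = (1/7, 3/4)
3. H is the midpoint of YE ⇒ H = (4/7, 3/8)
through H parallel to EG: direction (-1, 1); meets YG at F = (1/14, 7/8)
F = Y + t·(G−Y) with t = 1/2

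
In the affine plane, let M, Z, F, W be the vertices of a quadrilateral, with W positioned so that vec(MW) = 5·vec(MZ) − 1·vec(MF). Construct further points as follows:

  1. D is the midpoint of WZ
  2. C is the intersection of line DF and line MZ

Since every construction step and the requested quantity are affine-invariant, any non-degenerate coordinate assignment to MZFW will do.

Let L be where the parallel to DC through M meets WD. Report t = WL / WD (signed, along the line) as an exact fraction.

t = 3

Set M = (0, 0), Z = (1, 0), F = (0, 1), W = (5, -1); any affine frame gives the same invariant.
1. D is the midpoint of WZ ⇒ D = (3, -1/2)
2. C is the intersection of line DF and line MZ ⇒ C = (2, 0)
through M parallel to DC: direction (-1, 1/2); meets WD at L = (-1, 1/2)
L = W + t·(D−W) with t = 3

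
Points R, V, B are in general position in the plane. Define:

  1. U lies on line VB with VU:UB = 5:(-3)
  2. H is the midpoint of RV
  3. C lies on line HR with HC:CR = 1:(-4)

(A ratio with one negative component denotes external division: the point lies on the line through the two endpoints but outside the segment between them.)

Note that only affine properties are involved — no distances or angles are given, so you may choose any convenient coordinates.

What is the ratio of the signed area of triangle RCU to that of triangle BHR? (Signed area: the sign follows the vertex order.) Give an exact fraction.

[RCU]:[BHR] = -10/3

Work in coordinates with R = (0, 0), V = (1, 0), B = (0, 1).
1. U lies on line VB with VU:UB = 5:(-3) ⇒ U = (-3/2, 5/2)
2. H is the midpoint of RV ⇒ H = (1/2, 0)
3. C lies on line HR with HC:CR = 1:(-4) ⇒ C = (2/3, 0)
2·[RCU] = 5/3, 2·[BHR] = -1/2
[RCU]:[BHR] = 5/3:-1/2 = -10/3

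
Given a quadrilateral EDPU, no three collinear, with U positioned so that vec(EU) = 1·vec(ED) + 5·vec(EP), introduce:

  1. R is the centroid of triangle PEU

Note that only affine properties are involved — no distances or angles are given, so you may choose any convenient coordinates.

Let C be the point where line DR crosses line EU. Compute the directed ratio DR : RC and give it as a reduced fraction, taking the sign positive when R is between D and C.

DR:RC = -16

Choose coordinates E = (0, 0), D = (1, 0), P = (0, 1), U = (1, 5).
1. R is the centroid of triangle PEU ⇒ R = (1/3, 2)
line DR meets EU at C = (3/8, 15/8)
R = D + t·(C−D) with t = 16/15, so DR:RC = 16/15:-1/15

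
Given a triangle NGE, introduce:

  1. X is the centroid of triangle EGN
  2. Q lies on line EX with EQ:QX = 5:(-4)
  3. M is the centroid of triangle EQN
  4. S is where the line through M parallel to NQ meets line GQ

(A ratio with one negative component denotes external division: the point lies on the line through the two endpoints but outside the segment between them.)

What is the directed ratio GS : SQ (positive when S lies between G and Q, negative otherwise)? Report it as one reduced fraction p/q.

GS:SQ = 16/5

Work in coordinates with N = (0, 0), G = (1, 0), E = (0, 1).
1. X is the centroid of triangle EGN ⇒ X = (1/3, 1/3)
2. Q lies on line EX with EQ:QX = 5:(-4) ⇒ Q = (5/3, -7/3)
3. M is the centroid of triangle EQN ⇒ M = (5/9, -4/9)
4. S is where the line through M parallel to NQ meets line GQ ⇒ S = (95/63, -16/9)
S = G + t·(Q−G) with t = 16/21, so GS:SQ = t:(1−t) = 16/21:5/21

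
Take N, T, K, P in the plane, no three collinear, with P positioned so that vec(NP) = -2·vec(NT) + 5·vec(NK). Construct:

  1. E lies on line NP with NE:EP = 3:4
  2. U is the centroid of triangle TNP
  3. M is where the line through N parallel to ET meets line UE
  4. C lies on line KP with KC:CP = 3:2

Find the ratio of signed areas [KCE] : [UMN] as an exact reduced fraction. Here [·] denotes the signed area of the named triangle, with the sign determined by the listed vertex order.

Assign N = (0, 0), T = (1, 0), K = (0, 1), P = (-2, 5) — the answer is frame-independent, so this choice is without loss of generality.
1. E lies on line NP with NE:EP = 3:4 ⇒ E = (-6/7, 15/7)
2. U is the centroid of triangle TNP ⇒ U = (-1/3, 5/3)
3. M is where the line through N parallel to ET meets line UE ⇒ M = (-39/7, 45/7)
4. C lies on line KP with KC:CP = 3:2 ⇒ C = (-6/5, 17/5)
2·[KCE] = 24/35, 2·[UMN] = 50/7
[KCE]:[UMN] = 24/35:50/7 = 12/125

[KCE]:[UMN] = 12/125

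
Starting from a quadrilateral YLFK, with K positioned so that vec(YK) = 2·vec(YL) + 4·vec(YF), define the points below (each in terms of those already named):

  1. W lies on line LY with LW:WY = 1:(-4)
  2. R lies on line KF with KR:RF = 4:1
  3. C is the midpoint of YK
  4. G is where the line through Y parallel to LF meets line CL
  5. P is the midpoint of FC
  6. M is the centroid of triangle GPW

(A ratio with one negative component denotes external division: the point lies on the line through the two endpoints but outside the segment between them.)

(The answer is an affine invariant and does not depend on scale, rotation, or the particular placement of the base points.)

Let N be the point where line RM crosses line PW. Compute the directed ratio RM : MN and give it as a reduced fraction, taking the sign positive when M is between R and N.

RM:MN = -17/20

Set Y = (0, 0), L = (1, 0), F = (0, 1), K = (2, 4); any affine frame gives the same invariant.
1. W lies on line LY with LW:WY = 1:(-4) ⇒ W = (4/3, 0)
2. R lies on line KF with KR:RF = 4:1 ⇒ R = (2/5, 8/5)
3. C is the midpoint of YK ⇒ C = (1, 2)
4. G is where the line through Y parallel to LF meets line CL ⇒ G = (1, -1)
5. P is the midpoint of FC ⇒ P = (1/2, 3/2)
6. M is the centroid of triangle GPW ⇒ M = (17/18, 1/6)
line RM meets PW at N = (31/102, 63/34)
M = R + t·(N−R) with t = -17/3, so RM:MN = -17/3:20/3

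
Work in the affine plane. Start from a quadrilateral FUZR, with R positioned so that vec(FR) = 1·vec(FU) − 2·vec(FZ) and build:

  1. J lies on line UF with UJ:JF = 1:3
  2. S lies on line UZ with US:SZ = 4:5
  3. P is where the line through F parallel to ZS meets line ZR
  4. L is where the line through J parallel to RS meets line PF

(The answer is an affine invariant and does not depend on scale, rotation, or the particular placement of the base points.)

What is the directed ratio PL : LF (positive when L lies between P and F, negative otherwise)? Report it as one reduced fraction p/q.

PL:LF = -5/11

Set F = (0, 0), U = (1, 0), Z = (0, 1), R = (1, -2); any affine frame gives the same invariant.
1. J lies on line UF with UJ:JF = 1:3 ⇒ J = (3/4, 0)
2. S lies on line UZ with US:SZ = 4:5 ⇒ S = (5/9, 4/9)
3. P is where the line through F parallel to ZS meets line ZR ⇒ P = (1/2, -1/2)
4. L is where the line through J parallel to RS meets line PF ⇒ L = (11/12, -11/12)
L = P + t·(F−P) with t = -5/6, so PL:LF = t:(1−t) = -5/6:11/6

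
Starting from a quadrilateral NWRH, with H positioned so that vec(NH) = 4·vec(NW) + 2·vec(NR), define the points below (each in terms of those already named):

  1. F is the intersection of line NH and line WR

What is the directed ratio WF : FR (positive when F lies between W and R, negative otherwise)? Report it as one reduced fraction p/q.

Assign N = (0, 0), W = (1, 0), R = (0, 1), H = (4, 2) — the answer is frame-independent, so this choice is without loss of generality.
1. F is the intersection of line NH and line WR ⇒ F = (2/3, 1/3)
F = W + t·(R−W) with t = 1/3, so WF:FR = t:(1−t) = 1/3:2/3

WF:FR = 1/2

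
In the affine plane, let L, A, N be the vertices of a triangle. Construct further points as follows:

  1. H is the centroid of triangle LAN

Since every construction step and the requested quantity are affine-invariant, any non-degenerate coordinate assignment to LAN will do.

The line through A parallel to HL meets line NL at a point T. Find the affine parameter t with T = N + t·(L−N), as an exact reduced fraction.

Work in coordinates with L = (0, 0), A = (1, 0), N = (0, 1).
1. H is the centroid of triangle LAN ⇒ H = (1/3, 1/3)
through A parallel to HL: direction (-1/3, -1/3); meets NL at T = (0, -1)
T = N + t·(L−N) with t = 2

t = 2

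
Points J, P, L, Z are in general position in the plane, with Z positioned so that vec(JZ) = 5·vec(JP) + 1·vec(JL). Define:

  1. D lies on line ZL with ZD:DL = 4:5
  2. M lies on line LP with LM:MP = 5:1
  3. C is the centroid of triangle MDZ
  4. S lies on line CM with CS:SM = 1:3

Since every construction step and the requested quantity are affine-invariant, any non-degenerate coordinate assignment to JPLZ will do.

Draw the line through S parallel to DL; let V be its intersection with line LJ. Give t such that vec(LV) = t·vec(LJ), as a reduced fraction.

Set J = (0, 0), P = (1, 0), L = (0, 1), Z = (5, 1); any affine frame gives the same invariant.
1. D lies on line ZL with ZD:DL = 4:5 ⇒ D = (25/9, 1)
2. M lies on line LP with LM:MP = 5:1 ⇒ M = (5/6, 1/6)
3. C is the centroid of triangle MDZ ⇒ C = (155/54, 13/18)
4. S lies on line CM with CS:SM = 1:3 ⇒ S = (85/36, 7/12)
through S parallel to DL: direction (-25/9, 0); meets LJ at V = (0, 7/12)
V = L + t·(J−L) with t = 5/12

t = 5/12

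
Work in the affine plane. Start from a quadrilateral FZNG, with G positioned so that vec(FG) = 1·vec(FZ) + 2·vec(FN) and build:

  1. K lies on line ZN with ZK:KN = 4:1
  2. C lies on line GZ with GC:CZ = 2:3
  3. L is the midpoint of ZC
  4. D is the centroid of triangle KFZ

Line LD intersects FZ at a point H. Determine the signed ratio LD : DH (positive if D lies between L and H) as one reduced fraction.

Set F = (0, 0), Z = (1, 0), N = (0, 1), G = (1, 2); any affine frame gives the same invariant.
1. K lies on line ZN with ZK:KN = 4:1 ⇒ K = (1/5, 4/5)
2. C lies on line GZ with GC:CZ = 2:3 ⇒ C = (1, 6/5)
3. L is the midpoint of ZC ⇒ L = (1, 3/5)
4. D is the centroid of triangle KFZ ⇒ D = (2/5, 4/15)
line LD meets FZ at H = (-2/25, 0)
D = L + t·(H−L) with t = 5/9, so LD:DH = 5/9:4/9

LD:DH = 5/4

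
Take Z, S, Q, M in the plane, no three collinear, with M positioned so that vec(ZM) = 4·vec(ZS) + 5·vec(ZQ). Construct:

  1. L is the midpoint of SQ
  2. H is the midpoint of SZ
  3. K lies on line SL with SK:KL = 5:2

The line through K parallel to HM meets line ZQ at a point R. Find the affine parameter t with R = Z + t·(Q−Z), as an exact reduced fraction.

t = -55/98

Set Z = (0, 0), S = (1, 0), Q = (0, 1), M = (4, 5); any affine frame gives the same invariant.
1. L is the midpoint of SQ ⇒ L = (1/2, 1/2)
2. H is the midpoint of SZ ⇒ H = (1/2, 0)
3. K lies on line SL with SK:KL = 5:2 ⇒ K = (9/14, 5/14)
through K parallel to HM: direction (7/2, 5); meets ZQ at R = (0, -55/98)
R = Z + t·(Q−Z) with t = -55/98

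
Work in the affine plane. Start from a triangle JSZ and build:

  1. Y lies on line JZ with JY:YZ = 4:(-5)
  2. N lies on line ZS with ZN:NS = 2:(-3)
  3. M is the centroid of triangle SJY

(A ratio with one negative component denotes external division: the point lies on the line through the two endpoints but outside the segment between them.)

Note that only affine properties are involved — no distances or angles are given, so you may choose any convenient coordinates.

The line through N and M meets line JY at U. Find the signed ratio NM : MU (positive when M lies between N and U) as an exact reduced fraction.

Work in coordinates with J = (0, 0), S = (1, 0), Z = (0, 1).
1. Y lies on line JZ with JY:YZ = 4:(-5) ⇒ Y = (0, -4)
2. N lies on line ZS with ZN:NS = 2:(-3) ⇒ N = (-2, 3)
3. M is the centroid of triangle SJY ⇒ M = (1/3, -4/3)
line NM meets JY at U = (0, -5/7)
M = N + t·(U−N) with t = 7/6, so NM:MU = 7/6:-1/6

NM:MU = -7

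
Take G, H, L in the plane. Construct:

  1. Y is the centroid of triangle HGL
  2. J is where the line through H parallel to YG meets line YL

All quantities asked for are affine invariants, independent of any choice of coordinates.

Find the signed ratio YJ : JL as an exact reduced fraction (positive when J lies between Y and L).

Set G = (0, 0), H = (1, 0), L = (0, 1); any affine frame gives the same invariant.
1. Y is the centroid of triangle HGL ⇒ Y = (1/3, 1/3)
2. J is where the line through H parallel to YG meets line YL ⇒ J = (2/3, -1/3)
J = Y + t·(L−Y) with t = -1, so YJ:JL = t:(1−t) = -1:2

YJ:JL = -1/2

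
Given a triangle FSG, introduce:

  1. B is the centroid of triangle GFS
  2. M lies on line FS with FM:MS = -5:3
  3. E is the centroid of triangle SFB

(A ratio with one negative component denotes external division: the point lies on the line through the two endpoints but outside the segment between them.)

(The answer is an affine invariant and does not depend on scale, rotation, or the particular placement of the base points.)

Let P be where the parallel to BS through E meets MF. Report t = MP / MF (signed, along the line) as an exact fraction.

t = 11/15

Choose coordinates F = (0, 0), S = (1, 0), G = (0, 1).
1. B is the centroid of triangle GFS ⇒ B = (1/3, 1/3)
2. M lies on line FS with FM:MS = -5:3 ⇒ M = (5/2, 0)
3. E is the centroid of triangle SFB ⇒ E = (4/9, 1/9)
through E parallel to BS: direction (2/3, -1/3); meets MF at P = (2/3, 0)
P = M + t·(F−M) with t = 11/15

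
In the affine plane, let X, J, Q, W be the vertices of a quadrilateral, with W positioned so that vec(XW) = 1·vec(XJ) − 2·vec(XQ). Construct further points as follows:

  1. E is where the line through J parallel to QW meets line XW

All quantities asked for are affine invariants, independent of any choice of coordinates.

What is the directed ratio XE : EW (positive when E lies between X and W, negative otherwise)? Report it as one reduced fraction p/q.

Assign X = (0, 0), J = (1, 0), Q = (0, 1), W = (1, -2) — the answer is frame-independent, so this choice is without loss of generality.
1. E is where the line through J parallel to QW meets line XW ⇒ E = (3, -6)
E = X + t·(W−X) with t = 3, so XE:EW = t:(1−t) = 3:-2

XE:EW = -3/2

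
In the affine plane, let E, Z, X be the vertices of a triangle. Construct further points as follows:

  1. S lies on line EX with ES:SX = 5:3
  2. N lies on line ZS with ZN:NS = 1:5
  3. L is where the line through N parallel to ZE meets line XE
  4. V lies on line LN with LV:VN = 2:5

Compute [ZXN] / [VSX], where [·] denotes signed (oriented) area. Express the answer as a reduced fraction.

[ZXN]:[VSX] = -7/10

Assign E = (0, 0), Z = (1, 0), X = (0, 1) — the answer is frame-independent, so this choice is without loss of generality.
1. S lies on line EX with ES:SX = 5:3 ⇒ S = (0, 5/8)
2. N lies on line ZS with ZN:NS = 1:5 ⇒ N = (5/6, 5/48)
3. L is where the line through N parallel to ZE meets line XE ⇒ L = (0, 5/48)
4. V lies on line LN with LV:VN = 2:5 ⇒ V = (5/21, 5/48)
2·[ZXN] = 1/16, 2·[VSX] = -5/56
[ZXN]:[VSX] = 1/16:-5/56 = -7/10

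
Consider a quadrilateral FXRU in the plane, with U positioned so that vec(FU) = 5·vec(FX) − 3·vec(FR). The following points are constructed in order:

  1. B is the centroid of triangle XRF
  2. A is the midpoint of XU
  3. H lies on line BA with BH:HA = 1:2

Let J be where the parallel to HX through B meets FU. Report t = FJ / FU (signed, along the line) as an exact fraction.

t = 3/13

Set F = (0, 0), X = (1, 0), R = (0, 1), U = (5, -3); any affine frame gives the same invariant.
1. B is the centroid of triangle XRF ⇒ B = (1/3, 1/3)
2. A is the midpoint of XU ⇒ A = (3, -3/2)
3. H lies on line BA with BH:HA = 1:2 ⇒ H = (11/9, -5/18)
through B parallel to HX: direction (-2/9, 5/18); meets FU at J = (15/13, -9/13)
J = F + t·(U−F) with t = 3/13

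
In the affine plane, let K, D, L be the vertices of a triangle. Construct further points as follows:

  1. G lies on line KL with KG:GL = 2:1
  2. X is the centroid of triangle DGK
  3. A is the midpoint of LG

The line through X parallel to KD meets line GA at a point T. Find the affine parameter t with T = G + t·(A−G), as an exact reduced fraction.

Assign K = (0, 0), D = (1, 0), L = (0, 1) — the answer is frame-independent, so this choice is without loss of generality.
1. G lies on line KL with KG:GL = 2:1 ⇒ G = (0, 2/3)
2. X is the centroid of triangle DGK ⇒ X = (1/3, 2/9)
3. A is the midpoint of LG ⇒ A = (0, 5/6)
through X parallel to KD: direction (1, 0); meets GA at T = (0, 2/9)
T = G + t·(A−G) with t = -8/3

t = -8/3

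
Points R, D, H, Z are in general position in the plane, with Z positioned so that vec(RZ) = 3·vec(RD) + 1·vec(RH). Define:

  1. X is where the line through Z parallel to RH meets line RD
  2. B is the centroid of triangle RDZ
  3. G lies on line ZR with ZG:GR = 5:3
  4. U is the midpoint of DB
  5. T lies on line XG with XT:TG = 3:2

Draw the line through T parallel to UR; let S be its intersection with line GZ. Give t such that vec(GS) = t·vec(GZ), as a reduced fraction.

Set R = (0, 0), D = (1, 0), H = (0, 1), Z = (3, 1); any affine frame gives the same invariant.
1. X is where the line through Z parallel to RH meets line RD ⇒ X = (3, 0)
2. B is the centroid of triangle RDZ ⇒ B = (4/3, 1/3)
3. G lies on line ZR with ZG:GR = 5:3 ⇒ G = (9/8, 3/8)
4. U is the midpoint of DB ⇒ U = (7/6, 1/6)
5. T lies on line XG with XT:TG = 3:2 ⇒ T = (15/8, 9/40)
through T parallel to UR: direction (-7/6, -1/6); meets GZ at S = (-9/40, -3/40)
S = G + t·(Z−G) with t = -18/25

t = -18/25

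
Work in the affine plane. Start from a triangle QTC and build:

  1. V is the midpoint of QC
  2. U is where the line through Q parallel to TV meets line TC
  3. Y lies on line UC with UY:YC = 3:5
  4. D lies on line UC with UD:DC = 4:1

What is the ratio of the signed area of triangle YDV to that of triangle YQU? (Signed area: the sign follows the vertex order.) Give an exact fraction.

[YDV]:[YQU] = 17/30

Set Q = (0, 0), T = (1, 0), C = (0, 1); any affine frame gives the same invariant.
1. V is the midpoint of QC ⇒ V = (0, 1/2)
2. U is where the line through Q parallel to TV meets line TC ⇒ U = (2, -1)
3. Y lies on line UC with UY:YC = 3:5 ⇒ Y = (5/4, -1/4)
4. D lies on line UC with UD:DC = 4:1 ⇒ D = (2/5, 3/5)
2·[YDV] = 17/40, 2·[YQU] = 3/4
[YDV]:[YQU] = 17/40:3/4 = 17/30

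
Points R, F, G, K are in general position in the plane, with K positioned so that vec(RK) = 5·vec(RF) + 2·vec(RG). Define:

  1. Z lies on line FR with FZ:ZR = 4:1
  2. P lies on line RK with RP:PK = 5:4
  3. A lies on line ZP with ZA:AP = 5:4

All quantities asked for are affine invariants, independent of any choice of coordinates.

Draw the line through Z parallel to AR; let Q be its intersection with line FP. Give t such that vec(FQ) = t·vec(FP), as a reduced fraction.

t = 20/29

Work in coordinates with R = (0, 0), F = (1, 0), G = (0, 1), K = (5, 2).
1. Z lies on line FR with FZ:ZR = 4:1 ⇒ Z = (1/5, 0)
2. P lies on line RK with RP:PK = 5:4 ⇒ P = (25/9, 10/9)
3. A lies on line ZP with ZA:AP = 5:4 ⇒ A = (661/405, 50/81)
through Z parallel to AR: direction (-661/405, -50/81); meets FP at Q = (581/261, 200/261)
Q = F + t·(P−F) with t = 20/29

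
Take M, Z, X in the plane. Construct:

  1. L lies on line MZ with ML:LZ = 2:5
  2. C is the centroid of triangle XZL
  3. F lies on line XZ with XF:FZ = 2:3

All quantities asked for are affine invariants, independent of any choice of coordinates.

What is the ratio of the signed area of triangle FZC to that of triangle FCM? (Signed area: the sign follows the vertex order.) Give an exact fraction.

[FZC]:[FCM] = 15/13

Choose coordinates M = (0, 0), Z = (1, 0), X = (0, 1).
1. L lies on line MZ with ML:LZ = 2:5 ⇒ L = (2/7, 0)
2. C is the centroid of triangle XZL ⇒ C = (3/7, 1/3)
3. F lies on line XZ with XF:FZ = 2:3 ⇒ F = (2/5, 3/5)
2·[FZC] = -1/7, 2·[FCM] = -13/105
[FZC]:[FCM] = -1/7:-13/105 = 15/13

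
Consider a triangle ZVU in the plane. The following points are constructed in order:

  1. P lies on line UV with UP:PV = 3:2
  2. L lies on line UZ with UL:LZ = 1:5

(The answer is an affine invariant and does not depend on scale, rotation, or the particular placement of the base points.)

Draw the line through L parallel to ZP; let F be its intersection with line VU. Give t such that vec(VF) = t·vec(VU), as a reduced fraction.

t = 9/10

Work in coordinates with Z = (0, 0), V = (1, 0), U = (0, 1).
1. P lies on line UV with UP:PV = 3:2 ⇒ P = (3/5, 2/5)
2. L lies on line UZ with UL:LZ = 1:5 ⇒ L = (0, 5/6)
through L parallel to ZP: direction (3/5, 2/5); meets VU at F = (1/10, 9/10)
F = V + t·(U−V) with t = 9/10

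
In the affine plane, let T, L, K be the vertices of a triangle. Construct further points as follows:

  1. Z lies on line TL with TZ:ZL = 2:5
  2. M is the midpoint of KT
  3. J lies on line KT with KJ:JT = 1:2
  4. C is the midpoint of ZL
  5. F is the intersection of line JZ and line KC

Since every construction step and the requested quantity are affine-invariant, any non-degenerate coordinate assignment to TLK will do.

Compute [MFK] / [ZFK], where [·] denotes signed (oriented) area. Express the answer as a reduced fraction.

[MFK]:[ZFK] = 9/10

Choose coordinates T = (0, 0), L = (1, 0), K = (0, 1).
1. Z lies on line TL with TZ:ZL = 2:5 ⇒ Z = (2/7, 0)
2. M is the midpoint of KT ⇒ M = (0, 1/2)
3. J lies on line KT with KJ:JT = 1:2 ⇒ J = (0, 2/3)
4. C is the midpoint of ZL ⇒ C = (9/14, 0)
5. F is the intersection of line JZ and line KC ⇒ F = (-3/7, 5/3)
2·[MFK] = -3/14, 2·[ZFK] = -5/21
[MFK]:[ZFK] = -3/14:-5/21 = 9/10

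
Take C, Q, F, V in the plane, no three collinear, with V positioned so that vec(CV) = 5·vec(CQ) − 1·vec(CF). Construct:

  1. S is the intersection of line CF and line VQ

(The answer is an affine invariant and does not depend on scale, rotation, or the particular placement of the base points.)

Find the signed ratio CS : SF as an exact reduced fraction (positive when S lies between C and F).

CS:SF = 1/3

Work in coordinates with C = (0, 0), Q = (1, 0), F = (0, 1), V = (5, -1).
1. S is the intersection of line CF and line VQ ⇒ S = (0, 1/4)
S = C + t·(F−C) with t = 1/4, so CS:SF = t:(1−t) = 1/4:3/4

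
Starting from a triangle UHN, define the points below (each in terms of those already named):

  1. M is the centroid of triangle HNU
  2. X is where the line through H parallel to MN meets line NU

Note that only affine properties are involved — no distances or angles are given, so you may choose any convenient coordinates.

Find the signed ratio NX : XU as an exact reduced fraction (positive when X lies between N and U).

Work in coordinates with U = (0, 0), H = (1, 0), N = (0, 1).
1. M is the centroid of triangle HNU ⇒ M = (1/3, 1/3)
2. X is where the line through H parallel to MN meets line NU ⇒ X = (0, 2)
X = N + t·(U−N) with t = -1, so NX:XU = t:(1−t) = -1:2

NX:XU = -1/2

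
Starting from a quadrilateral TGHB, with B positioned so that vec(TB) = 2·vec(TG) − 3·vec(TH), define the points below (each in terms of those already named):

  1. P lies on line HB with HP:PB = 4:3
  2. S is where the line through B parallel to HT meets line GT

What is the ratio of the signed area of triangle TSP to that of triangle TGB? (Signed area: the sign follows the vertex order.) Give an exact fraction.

Set T = (0, 0), G = (1, 0), H = (0, 1), B = (2, -3); any affine frame gives the same invariant.
1. P lies on line HB with HP:PB = 4:3 ⇒ P = (8/7, -9/7)
2. S is where the line through B parallel to HT meets line GT ⇒ S = (2, 0)
2·[TSP] = -18/7, 2·[TGB] = -3
[TSP]:[TGB] = -18/7:-3 = 6/7

[TSP]:[TGB] = 6/7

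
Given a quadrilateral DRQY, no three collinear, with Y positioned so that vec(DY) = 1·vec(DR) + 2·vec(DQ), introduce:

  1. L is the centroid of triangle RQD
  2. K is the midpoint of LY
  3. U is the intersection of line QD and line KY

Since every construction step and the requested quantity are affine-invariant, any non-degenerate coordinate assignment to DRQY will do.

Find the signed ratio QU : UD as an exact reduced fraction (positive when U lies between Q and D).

QU:UD = -3

Choose coordinates D = (0, 0), R = (1, 0), Q = (0, 1), Y = (1, 2).
1. L is the centroid of triangle RQD ⇒ L = (1/3, 1/3)
2. K is the midpoint of LY ⇒ K = (2/3, 7/6)
3. U is the intersection of line QD and line KY ⇒ U = (0, -1/2)
U = Q + t·(D−Q) with t = 3/2, so QU:UD = t:(1−t) = 3/2:-1/2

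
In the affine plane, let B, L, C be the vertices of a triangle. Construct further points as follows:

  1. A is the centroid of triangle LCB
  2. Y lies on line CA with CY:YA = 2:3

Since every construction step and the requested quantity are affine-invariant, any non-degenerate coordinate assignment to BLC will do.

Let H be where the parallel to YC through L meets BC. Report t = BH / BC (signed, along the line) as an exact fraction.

Choose coordinates B = (0, 0), L = (1, 0), C = (0, 1).
1. A is the centroid of triangle LCB ⇒ A = (1/3, 1/3)
2. Y lies on line CA with CY:YA = 2:3 ⇒ Y = (2/15, 11/15)
through L parallel to YC: direction (-2/15, 4/15); meets BC at H = (0, 2)
H = B + t·(C−B) with t = 2

t = 2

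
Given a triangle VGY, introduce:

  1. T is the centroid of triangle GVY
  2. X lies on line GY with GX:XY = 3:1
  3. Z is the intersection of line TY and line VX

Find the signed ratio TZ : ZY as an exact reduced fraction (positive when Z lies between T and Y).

TZ:ZY = 2/3

Assign V = (0, 0), G = (1, 0), Y = (0, 1) — the answer is frame-independent, so this choice is without loss of generality.
1. T is the centroid of triangle GVY ⇒ T = (1/3, 1/3)
2. X lies on line GY with GX:XY = 3:1 ⇒ X = (1/4, 3/4)
3. Z is the intersection of line TY and line VX ⇒ Z = (1/5, 3/5)
Z = T + t·(Y−T) with t = 2/5, so TZ:ZY = t:(1−t) = 2/5:3/5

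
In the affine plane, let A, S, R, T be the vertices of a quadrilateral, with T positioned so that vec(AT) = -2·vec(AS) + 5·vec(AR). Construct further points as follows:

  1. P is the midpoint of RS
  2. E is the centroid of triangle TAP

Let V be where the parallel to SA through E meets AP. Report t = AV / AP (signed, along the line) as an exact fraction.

Choose coordinates A = (0, 0), S = (1, 0), R = (0, 1), T = (-2, 5).
1. P is the midpoint of RS ⇒ P = (1/2, 1/2)
2. E is the centroid of triangle TAP ⇒ E = (-1/2, 11/6)
through E parallel to SA: direction (-1, 0); meets AP at V = (11/6, 11/6)
V = A + t·(P−A) with t = 11/3

t = 11/3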